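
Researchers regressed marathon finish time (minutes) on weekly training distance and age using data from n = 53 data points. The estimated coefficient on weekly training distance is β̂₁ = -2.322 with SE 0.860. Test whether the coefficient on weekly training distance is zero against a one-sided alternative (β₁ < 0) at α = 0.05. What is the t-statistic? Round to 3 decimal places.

H₀: β₁ = 0 vs H₁: β₁ < 0.
t = (β̂₁ − β₁⁰)/SE = -2.322 / 0.860 = -2.700.
df = n − k − 1 = 53 − 2 − 1 = 50.
One-sided p ≈ 0.0047, which is < 0.05, so reject H₀.
There is evidence that the true slope on weekly training distance is negative, holding the other predictors fixed.

t = -2.700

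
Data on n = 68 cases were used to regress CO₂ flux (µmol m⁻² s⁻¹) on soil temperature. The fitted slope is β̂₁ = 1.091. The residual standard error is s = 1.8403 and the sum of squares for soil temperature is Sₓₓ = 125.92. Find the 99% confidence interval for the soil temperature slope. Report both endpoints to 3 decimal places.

(0.656, 1.526)

SE(β̂₁) = s/√Sₓₓ = 1.8403/√125.92 = 0.163999.
df = n − 2 = 66.
t* = t_{0.005, 66} = 2.652394.
Margin = t* × SE = 2.652394 × 0.163999 = 0.43499.
CI: 1.091 ± 0.43499 → (0.656, 1.526).
With 99% confidence, each one-unit increase in soil temperature is associated with a change of between 0.656 and 1.526 µmol m⁻² s⁻¹ in CO₂ flux.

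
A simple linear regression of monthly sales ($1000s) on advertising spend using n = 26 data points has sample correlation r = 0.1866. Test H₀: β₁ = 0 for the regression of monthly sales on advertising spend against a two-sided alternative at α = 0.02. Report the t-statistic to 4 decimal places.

t = 0.9305

t = r·√(n − 2)/√(1 − r²) = 0.1866·√24/√0.96518 = 0.9305.
df = n − 2 = 24.
Two-sided p ≈ 0.3614, which is ≥ 0.02, so fail to reject H₀.
The data do not give significant evidence of a linear association between advertising spend and monthly sales.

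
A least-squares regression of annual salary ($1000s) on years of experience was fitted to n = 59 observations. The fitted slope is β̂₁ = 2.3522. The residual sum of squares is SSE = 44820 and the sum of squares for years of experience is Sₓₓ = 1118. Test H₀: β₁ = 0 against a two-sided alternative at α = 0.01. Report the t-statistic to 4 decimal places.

MSE = SSE/(n − 2) = 44820/57 = 786.316.
SE(β̂₁) = √(MSE/Sₓₓ) = √(786.316/1118) = 0.838644.
t = 2.3522 / 0.838644 = 2.8048.
df = n − 2 = 57.
Two-sided p ≈ 0.0069, which is < 0.01, so reject H₀.
There is evidence that years of experience is associated with annual salary.

t = 2.8048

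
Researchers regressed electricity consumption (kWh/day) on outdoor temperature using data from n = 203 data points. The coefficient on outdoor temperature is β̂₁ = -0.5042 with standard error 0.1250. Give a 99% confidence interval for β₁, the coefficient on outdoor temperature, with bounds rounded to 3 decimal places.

(-0.829, -0.179)

df = n − 2 = 203 − 2 = 201.
t* = t_{0.005, 201} = 2.60051.
Margin = t* × SE = 2.60051 × 0.1250 = 0.32506.
CI: -0.5042 ± 0.32506 → (-0.829, -0.179).
With 99% confidence, each one-unit increase in outdoor temperature is associated with a change of between -0.829 and -0.179 kWh/day in electricity consumption.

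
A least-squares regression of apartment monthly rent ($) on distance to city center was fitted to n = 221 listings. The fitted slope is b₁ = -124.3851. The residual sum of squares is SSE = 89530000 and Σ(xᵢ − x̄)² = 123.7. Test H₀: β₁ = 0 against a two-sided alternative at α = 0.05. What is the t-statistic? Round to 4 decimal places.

MSE = SSE/(n − 2) = 89530000/219 = 408813.
SE(b₁) = √(MSE/Sₓₓ) = √(408813/123.7) = 57.488.
t = -124.3851 / 57.488 = -2.1637.
df = n − 2 = 219.
Two-sided p ≈ 0.0316, which is < 0.05, so reject H₀.
There is evidence that distance to city center is associated with apartment monthly rent.

t = -2.1637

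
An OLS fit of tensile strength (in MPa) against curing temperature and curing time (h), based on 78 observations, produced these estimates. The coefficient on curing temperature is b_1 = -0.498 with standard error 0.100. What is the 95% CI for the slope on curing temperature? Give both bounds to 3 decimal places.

(-0.697, -0.299)

df = n − k − 1 = 78 − 2 − 1 = 75.
t* = t_{0.025, 75} = 1.992102.
Margin = t* × SE = 1.992102 × 0.100 = 0.19921.
CI: -0.498 ± 0.19921 → (-0.697, -0.299).
With 95% confidence, each one-unit increase in curing temperature is associated with a change of between -0.697 and -0.299 MPa in tensile strength, holding the other predictors fixed.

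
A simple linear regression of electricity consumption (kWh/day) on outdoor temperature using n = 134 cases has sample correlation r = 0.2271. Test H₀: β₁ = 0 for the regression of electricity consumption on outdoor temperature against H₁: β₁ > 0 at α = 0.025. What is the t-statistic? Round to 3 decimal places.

t = 2.679

t = r·√(n − 2)/√(1 − r²) = 0.2271·√132/√0.948426 = 2.679.
df = n − 2 = 132.
One-sided p ≈ 0.0042, which is < 0.025, so reject H₀.
There is evidence of a linear association between outdoor temperature and electricity consumption.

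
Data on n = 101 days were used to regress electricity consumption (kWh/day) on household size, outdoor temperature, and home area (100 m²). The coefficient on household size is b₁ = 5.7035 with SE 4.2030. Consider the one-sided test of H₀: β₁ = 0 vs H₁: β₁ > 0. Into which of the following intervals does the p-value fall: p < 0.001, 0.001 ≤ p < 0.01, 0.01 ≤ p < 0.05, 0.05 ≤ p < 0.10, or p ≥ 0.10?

0.05 ≤ p < 0.10

t = 5.7035 / 4.2030 = 1.357.
df = n − k − 1 = 101 − 3 − 1 = 97.
One-sided p = P(T_{97} > t) ≈ 0.0890.
So 0.05 ≤ p < 0.10.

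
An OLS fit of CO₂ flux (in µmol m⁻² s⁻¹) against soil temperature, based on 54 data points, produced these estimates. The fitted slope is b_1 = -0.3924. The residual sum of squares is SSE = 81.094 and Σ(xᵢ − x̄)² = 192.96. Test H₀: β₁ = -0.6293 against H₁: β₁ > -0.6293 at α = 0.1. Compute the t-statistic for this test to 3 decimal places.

MSE = SSE/(n − 2) = 81.094/52 = 1.5595.
SE(b_1) = √(MSE/Sₓₓ) = √(1.5595/192.96) = 0.0898999.
t = (-0.3924 − (-0.6293)) / 0.0898999 = 2.635.
df = n − 2 = 52.
One-sided p ≈ 0.0055, which is < 0.1, so reject H₀.
There is evidence that the true slope on soil temperature exceeds -0.6293 µmol m⁻² s⁻¹ per unit.

t = 2.635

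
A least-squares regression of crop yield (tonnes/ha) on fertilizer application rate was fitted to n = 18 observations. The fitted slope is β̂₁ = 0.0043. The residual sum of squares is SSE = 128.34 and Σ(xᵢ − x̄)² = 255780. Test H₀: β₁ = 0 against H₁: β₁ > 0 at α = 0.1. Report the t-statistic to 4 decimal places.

MSE = SSE/(n − 2) = 128.34/16 = 8.02125.
SE(β̂₁) = √(MSE/Sₓₓ) = √(8.02125/255780) = 0.0056.
t = 0.0043 / 0.0056 = 0.7679.
df = n − 2 = 16.
One-sided p ≈ 0.2269, which is ≥ 0.1, so fail to reject H₀.
The data do not give significant evidence that the true slope on fertilizer application rate is positive.

t = 0.7679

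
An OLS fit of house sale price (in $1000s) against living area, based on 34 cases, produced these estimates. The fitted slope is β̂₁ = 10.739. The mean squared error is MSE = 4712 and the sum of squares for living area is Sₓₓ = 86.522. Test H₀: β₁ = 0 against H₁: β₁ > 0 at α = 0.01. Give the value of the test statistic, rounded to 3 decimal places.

t = 1.455

SE(β̂₁) = √(MSE/Sₓₓ) = √(4712/86.522) = 7.37971.
t = 10.739 / 7.37971 = 1.455.
df = n − 2 = 32.
One-sided p ≈ 0.0777, which is ≥ 0.01, so fail to reject H₀.
The data do not give significant evidence that the true slope on living area is positive.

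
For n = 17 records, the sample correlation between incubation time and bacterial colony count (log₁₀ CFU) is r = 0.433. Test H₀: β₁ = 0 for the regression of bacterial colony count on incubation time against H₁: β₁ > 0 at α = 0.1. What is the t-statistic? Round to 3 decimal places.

t = 1.860

t = r·√(n − 2)/√(1 − r²) = 0.433·√15/√0.812511 = 1.860.
df = n − 2 = 15.
One-sided p ≈ 0.0413, which is < 0.1, so reject H₀.
There is evidence of a linear association between incubation time and bacterial colony count.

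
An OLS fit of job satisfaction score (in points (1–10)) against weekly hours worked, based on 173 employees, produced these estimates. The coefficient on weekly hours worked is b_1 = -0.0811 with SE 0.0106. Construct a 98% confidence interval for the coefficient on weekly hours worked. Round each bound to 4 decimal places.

df = n − 2 = 173 − 2 = 171.
t* = t_{0.01, 171} = 2.348352.
Margin = t* × SE = 2.348352 × 0.0106 = 0.024893.
CI: -0.0811 ± 0.024893 → (-0.1060, -0.0562).
With 98% confidence, each one-unit increase in weekly hours worked is associated with a change of between -0.1060 and -0.0562 points (1–10) in job satisfaction score.

(-0.1060, -0.0562)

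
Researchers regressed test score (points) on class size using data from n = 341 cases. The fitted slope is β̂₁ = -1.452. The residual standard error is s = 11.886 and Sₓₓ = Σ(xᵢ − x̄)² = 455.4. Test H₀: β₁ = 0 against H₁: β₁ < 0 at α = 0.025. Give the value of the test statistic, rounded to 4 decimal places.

SE(β̂₁) = s/√Sₓₓ = 11.886/√455.4 = 0.55698.
t = -1.452 / 0.55698 = -2.6069.
df = n − 2 = 339.
One-sided p ≈ 0.0048, which is < 0.025, so reject H₀.
There is evidence that the true slope on class size is negative.

t = -2.6069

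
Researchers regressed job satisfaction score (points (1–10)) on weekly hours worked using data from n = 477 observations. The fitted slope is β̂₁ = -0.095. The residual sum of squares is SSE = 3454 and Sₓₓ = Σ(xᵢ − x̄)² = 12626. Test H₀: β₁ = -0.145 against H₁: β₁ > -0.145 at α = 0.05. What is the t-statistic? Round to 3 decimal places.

t = 2.083

MSE = SSE/(n − 2) = 3454/475 = 7.27158.
SE(β̂₁) = √(MSE/Sₓₓ) = √(7.27158/12626) = 0.0239984.
t = (-0.095 − (-0.145)) / 0.0239984 = 2.083.
df = n − 2 = 475.
One-sided p ≈ 0.0189, which is < 0.05, so reject H₀.
There is evidence that the true slope on weekly hours worked exceeds -0.145 points (1–10) per unit.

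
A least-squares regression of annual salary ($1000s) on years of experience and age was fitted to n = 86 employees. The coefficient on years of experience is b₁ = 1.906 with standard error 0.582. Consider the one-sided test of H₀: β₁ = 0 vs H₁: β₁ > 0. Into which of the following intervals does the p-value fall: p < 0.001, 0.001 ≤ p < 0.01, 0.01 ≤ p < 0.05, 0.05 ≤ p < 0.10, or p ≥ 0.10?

p < 0.001

t = 1.906 / 0.582 = 3.275.
df = n − k − 1 = 86 − 2 − 1 = 83.
One-sided p = P(T_{83} > t) ≈ 0.0008.
So p < 0.001.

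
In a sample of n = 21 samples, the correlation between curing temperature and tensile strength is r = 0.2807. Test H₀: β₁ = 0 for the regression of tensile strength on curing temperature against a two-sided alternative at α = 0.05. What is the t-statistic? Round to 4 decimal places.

t = 1.2748

t = r·√(n − 2)/√(1 − r²) = 0.2807·√19/√0.921208 = 1.2748.
df = n − 2 = 19.
Two-sided p ≈ 0.2178, which is ≥ 0.05, so fail to reject H₀.
The data do not give significant evidence of a linear association between curing temperature and tensile strength.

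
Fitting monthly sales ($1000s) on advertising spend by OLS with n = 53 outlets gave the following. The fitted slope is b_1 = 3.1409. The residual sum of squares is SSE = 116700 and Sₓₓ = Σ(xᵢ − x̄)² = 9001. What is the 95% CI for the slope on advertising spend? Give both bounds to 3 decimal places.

MSE = SSE/(n − 2) = 116700/51 = 2288.24.
SE(b_1) = √(MSE/Sₓₓ) = √(2288.24/9001) = 0.504202.
df = n − 2 = 51.
t* = t_{0.025, 51} = 2.007584.
Margin = t* × SE = 2.007584 × 0.504202 = 1.01223.
CI: 3.1409 ± 1.01223 → (2.129, 4.153).
With 95% confidence, each one-unit increase in advertising spend is associated with a change of between 2.129 and 4.153 $1000s in monthly sales.

(2.129, 4.153)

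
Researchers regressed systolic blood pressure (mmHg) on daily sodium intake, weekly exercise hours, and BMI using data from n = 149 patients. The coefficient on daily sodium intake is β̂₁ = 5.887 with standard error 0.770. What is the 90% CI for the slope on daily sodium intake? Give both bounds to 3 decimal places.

(4.612, 7.162)

df = n − k − 1 = 149 − 3 − 1 = 145.
t* = t_{0.05, 145} = 1.65543.
Margin = t* × SE = 1.65543 × 0.770 = 1.27468.
CI: 5.887 ± 1.27468 → (4.612, 7.162).
With 90% confidence, each one-unit increase in daily sodium intake is associated with a change of between 4.612 and 7.162 mmHg in systolic blood pressure, holding the other predictors fixed.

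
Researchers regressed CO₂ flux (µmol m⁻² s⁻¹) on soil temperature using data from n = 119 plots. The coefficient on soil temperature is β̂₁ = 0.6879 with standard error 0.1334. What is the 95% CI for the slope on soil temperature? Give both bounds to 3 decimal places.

df = n − 2 = 119 − 2 = 117.
t* = t_{0.025, 117} = 1.980448.
Margin = t* × SE = 1.980448 × 0.1334 = 0.26419.
CI: 0.6879 ± 0.26419 → (0.424, 0.952).
With 95% confidence, each one-unit increase in soil temperature is associated with a change of between 0.424 and 0.952 µmol m⁻² s⁻¹ in CO₂ flux.

(0.424, 0.952)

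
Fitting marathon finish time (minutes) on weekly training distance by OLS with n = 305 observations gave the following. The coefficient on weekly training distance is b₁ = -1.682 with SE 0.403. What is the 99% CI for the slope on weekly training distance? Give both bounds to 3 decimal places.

df = n − 2 = 305 − 2 = 303.
t* = t_{0.005, 303} = 2.592152.
Margin = t* × SE = 2.592152 × 0.403 = 1.04464.
CI: -1.682 ± 1.04464 → (-2.727, -0.637).
With 99% confidence, each one-unit increase in weekly training distance is associated with a change of between -2.727 and -0.637 minutes in marathon finish time.

(-2.727, -0.637)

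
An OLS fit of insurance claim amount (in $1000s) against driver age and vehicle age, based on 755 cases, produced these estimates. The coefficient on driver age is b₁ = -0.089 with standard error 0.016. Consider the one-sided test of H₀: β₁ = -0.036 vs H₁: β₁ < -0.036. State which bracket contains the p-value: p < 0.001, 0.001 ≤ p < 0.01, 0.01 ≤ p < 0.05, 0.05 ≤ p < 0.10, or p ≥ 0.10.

p < 0.001

t = (-0.089 − (-0.036)) / 0.016 = -3.312.
df = n − k − 1 = 755 − 2 − 1 = 752.
One-sided p = P(T_{752} < t) ≈ 0.0005.
So p < 0.001.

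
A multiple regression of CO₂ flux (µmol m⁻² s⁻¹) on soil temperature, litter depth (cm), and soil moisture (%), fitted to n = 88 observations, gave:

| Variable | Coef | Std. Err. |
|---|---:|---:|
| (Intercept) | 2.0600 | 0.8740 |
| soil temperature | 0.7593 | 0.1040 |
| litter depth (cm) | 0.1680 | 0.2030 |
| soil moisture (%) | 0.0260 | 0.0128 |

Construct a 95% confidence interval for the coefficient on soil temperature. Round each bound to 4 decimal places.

Read off: b = 0.7593, SE = 0.1040 for soil temperature.
df = n − k − 1 = 88 − 3 − 1 = 84.
t* = t_{0.025, 84} = 1.98861.
Margin = t* × SE = 1.98861 × 0.1040 = 0.206815.
CI: 0.7593 ± 0.206815 → (0.5525, 0.9661).

(0.5525, 0.9661)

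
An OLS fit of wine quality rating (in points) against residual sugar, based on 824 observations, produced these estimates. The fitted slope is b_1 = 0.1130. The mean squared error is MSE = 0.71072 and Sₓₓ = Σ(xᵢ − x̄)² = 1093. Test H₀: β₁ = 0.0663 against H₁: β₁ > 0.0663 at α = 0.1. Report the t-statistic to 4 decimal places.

t = 1.8314

SE(b_1) = √(MSE/Sₓₓ) = √(0.71072/1093) = 0.0254999.
t = (0.1130 − 0.0663) / 0.0254999 = 1.8314.
df = n − 2 = 822.
One-sided p ≈ 0.0337, which is < 0.1, so reject H₀.
There is evidence that the true slope on residual sugar exceeds 0.0663 points per unit.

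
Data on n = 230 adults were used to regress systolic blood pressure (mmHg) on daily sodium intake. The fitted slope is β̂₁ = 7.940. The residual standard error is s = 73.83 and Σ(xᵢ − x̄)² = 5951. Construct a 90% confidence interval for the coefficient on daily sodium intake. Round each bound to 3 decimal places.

SE(β̂₁) = s/√Sₓₓ = 73.83/√5951 = 0.957057.
df = n − 2 = 228.
t* = t_{0.05, 228} = 1.651564.
Margin = t* × SE = 1.651564 × 0.957057 = 1.58064.
CI: 7.940 ± 1.58064 → (6.359, 9.521).
With 90% confidence, each one-unit increase in daily sodium intake is associated with a change of between 6.359 and 9.521 mmHg in systolic blood pressure.

(6.359, 9.521)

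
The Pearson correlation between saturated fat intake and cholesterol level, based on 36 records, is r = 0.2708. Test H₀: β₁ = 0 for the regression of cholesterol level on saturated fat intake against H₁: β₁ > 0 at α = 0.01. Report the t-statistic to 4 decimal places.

t = 1.6403

t = r·√(n − 2)/√(1 − r²) = 0.2708·√34/√0.926667 = 1.6403.
df = n − 2 = 34.
One-sided p ≈ 0.0551, which is ≥ 0.01, so fail to reject H₀.
The data do not give significant evidence of a linear association between saturated fat intake and cholesterol level.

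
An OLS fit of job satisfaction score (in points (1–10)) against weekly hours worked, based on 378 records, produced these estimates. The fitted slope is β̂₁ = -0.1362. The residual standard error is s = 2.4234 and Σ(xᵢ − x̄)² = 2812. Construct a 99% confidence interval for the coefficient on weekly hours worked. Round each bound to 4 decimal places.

SE(β̂₁) = s/√Sₓₓ = 2.4234/√2812 = 0.0457001.
df = n − 2 = 376.
t* = t_{0.005, 376} = 2.588968.
Margin = t* × SE = 2.588968 × 0.0457001 = 0.118316.
CI: -0.1362 ± 0.118316 → (-0.2545, -0.0179).
With 99% confidence, each one-unit increase in weekly hours worked is associated with a change of between -0.2545 and -0.0179 points (1–10) in job satisfaction score.

(-0.2545, -0.0179)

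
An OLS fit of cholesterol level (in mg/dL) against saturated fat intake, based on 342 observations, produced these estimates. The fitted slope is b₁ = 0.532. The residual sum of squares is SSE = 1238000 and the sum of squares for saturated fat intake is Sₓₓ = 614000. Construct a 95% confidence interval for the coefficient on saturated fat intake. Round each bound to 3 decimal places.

MSE = SSE/(n − 2) = 1238000/340 = 3641.18.
SE(b₁) = √(MSE/Sₓₓ) = √(3641.18/614000) = 0.0770081.
df = n − 2 = 340.
t* = t_{0.025, 340} = 1.966966.
Margin = t* × SE = 1.966966 × 0.0770081 = 0.15147.
CI: 0.532 ± 0.15147 → (0.381, 0.683).
With 95% confidence, each one-unit increase in saturated fat intake is associated with a change of between 0.381 and 0.683 mg/dL in cholesterol level.

(0.381, 0.683)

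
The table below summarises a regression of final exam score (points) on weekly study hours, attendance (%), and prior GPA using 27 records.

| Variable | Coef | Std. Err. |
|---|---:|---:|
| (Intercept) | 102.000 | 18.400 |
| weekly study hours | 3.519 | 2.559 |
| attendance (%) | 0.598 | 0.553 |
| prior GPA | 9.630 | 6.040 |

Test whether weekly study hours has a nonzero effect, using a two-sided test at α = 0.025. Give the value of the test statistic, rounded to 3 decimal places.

t = 1.375

Read off: b = 3.519, SE = 2.559 for weekly study hours.
H₀: β₁ = 0 vs H₁: β₁ ≠ 0.
t = 3.519 / 2.559 = 1.375.
df = n − k − 1 = 27 − 3 − 1 = 23.
Two-sided p ≈ 0.1823, which is ≥ 0.025, so fail to reject H₀.
The data do not give significant evidence of an association between weekly study hours and final exam score, after adjusting for the other predictors.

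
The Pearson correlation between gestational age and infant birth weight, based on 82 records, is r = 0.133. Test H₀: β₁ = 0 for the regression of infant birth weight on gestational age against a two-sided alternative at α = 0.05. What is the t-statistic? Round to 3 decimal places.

t = 1.200

t = r·√(n − 2)/√(1 − r²) = 0.133·√80/√0.982311 = 1.200.
df = n − 2 = 80.
Two-sided p ≈ 0.2336, which is ≥ 0.05, so fail to reject H₀.
The data do not give significant evidence of a linear association between gestational age and infant birth weight.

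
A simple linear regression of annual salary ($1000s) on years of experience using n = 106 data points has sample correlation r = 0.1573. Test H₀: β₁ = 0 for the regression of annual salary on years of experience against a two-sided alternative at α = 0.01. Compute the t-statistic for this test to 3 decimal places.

t = r·√(n − 2)/√(1 − r²) = 0.1573·√104/√0.975257 = 1.624.
df = n − 2 = 104.
Two-sided p ≈ 0.1073, which is ≥ 0.01, so fail to reject H₀.
The data do not give significant evidence of a linear association between years of experience and annual salary.

t = 1.624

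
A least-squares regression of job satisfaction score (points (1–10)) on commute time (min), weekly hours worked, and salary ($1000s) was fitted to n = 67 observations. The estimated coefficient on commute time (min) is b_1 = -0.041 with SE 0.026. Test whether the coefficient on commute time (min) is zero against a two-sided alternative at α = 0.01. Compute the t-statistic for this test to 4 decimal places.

H₀: β₁ = 0 vs H₁: β₁ ≠ 0.
t = (b_1 − β₁⁰)/SE = -0.041 / 0.026 = -1.5769.
df = n − k − 1 = 67 − 3 − 1 = 63.
Two-sided p ≈ 0.1198, which is ≥ 0.01, so fail to reject H₀.
The data do not give significant evidence of an association between commute time (min) and job satisfaction score, after adjusting for the other predictors.

t = -1.5769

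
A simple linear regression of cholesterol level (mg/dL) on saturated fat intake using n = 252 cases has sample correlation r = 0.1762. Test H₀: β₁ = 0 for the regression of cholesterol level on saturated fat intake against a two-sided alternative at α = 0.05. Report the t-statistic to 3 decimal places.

t = 2.830

t = r·√(n − 2)/√(1 − r²) = 0.1762·√250/√0.968954 = 2.830.
df = n − 2 = 250.
Two-sided p ≈ 0.0050, which is < 0.05, so reject H₀.
There is evidence of a linear association between saturated fat intake and cholesterol level.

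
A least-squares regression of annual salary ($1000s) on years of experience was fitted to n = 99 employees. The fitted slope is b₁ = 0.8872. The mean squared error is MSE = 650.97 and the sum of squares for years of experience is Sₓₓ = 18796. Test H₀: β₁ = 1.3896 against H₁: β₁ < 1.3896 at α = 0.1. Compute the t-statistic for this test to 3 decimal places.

SE(b₁) = √(MSE/Sₓₓ) = √(650.97/18796) = 0.186101.
t = (0.8872 − 1.3896) / 0.186101 = -2.700.
df = n − 2 = 97.
One-sided p ≈ 0.0041, which is < 0.1, so reject H₀.
There is evidence that the true slope on years of experience is below 1.3896 $1000s per unit.

t = -2.700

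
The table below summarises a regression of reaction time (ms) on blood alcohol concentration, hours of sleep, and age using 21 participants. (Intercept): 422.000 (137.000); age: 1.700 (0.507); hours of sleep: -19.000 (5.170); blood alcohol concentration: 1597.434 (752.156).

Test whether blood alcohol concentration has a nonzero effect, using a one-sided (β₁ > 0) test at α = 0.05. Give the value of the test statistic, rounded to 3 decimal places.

t = 2.124

Read off: b = 1597.434, SE = 752.156 for blood alcohol concentration.
H₀: β₁ = 0 vs H₁: β₁ > 0.
t = 1597.434 / 752.156 = 2.124.
df = n − k − 1 = 21 − 3 − 1 = 17.
One-sided p ≈ 0.0243, which is < 0.05, so reject H₀.
There is evidence that the true slope on blood alcohol concentration is positive, holding the other predictors fixed.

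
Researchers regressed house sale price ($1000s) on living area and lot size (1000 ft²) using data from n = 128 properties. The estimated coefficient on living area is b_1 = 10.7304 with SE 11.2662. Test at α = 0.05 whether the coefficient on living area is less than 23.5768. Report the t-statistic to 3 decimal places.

t = -1.140

H₀: β₁ = 23.5768 vs H₁: β₁ < 23.5768.
t = (b_1 − β₁⁰)/SE = (10.7304 − 23.5768) / 11.2662 = -1.140.
df = n − k − 1 = 128 − 2 − 1 = 125.
One-sided p ≈ 0.1282, which is ≥ 0.05, so fail to reject H₀.
The data do not give significant evidence that the true slope on living area is below 23.5768 $1000s per unit, holding the other predictors fixed.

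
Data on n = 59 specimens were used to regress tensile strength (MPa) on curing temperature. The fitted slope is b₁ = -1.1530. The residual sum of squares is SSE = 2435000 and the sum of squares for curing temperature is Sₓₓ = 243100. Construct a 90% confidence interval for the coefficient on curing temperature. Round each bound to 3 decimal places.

MSE = SSE/(n − 2) = 2435000/57 = 42719.3.
SE(b₁) = √(MSE/Sₓₓ) = √(42719.3/243100) = 0.419198.
df = n − 2 = 57.
t* = t_{0.05, 57} = 1.672029.
Margin = t* × SE = 1.672029 × 0.419198 = 0.70091.
CI: -1.1530 ± 0.70091 → (-1.854, -0.452).
With 90% confidence, each one-unit increase in curing temperature is associated with a change of between -1.854 and -0.452 MPa in tensile strength.

(-1.854, -0.452)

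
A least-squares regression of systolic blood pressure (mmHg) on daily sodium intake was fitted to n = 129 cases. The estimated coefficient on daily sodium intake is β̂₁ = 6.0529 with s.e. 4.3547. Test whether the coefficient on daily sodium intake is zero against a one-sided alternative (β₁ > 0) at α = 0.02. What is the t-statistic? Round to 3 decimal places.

H₀: β₁ = 0 vs H₁: β₁ > 0.
t = (β̂₁ − β₁⁰)/SE = 6.0529 / 4.3547 = 1.390.
df = n − 2 = 129 − 2 = 127.
One-sided p ≈ 0.0835, which is ≥ 0.02, so fail to reject H₀.
The data do not give significant evidence that the true slope on daily sodium intake is positive.

t = 1.390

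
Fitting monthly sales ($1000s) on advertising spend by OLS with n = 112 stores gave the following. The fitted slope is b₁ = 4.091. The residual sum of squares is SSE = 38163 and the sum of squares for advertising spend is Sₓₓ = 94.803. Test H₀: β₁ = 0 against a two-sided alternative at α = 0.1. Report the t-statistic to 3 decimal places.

MSE = SSE/(n − 2) = 38163/110 = 346.936.
SE(b₁) = √(MSE/Sₓₓ) = √(346.936/94.803) = 1.913.
t = 4.091 / 1.913 = 2.139.
df = n − 2 = 110.
Two-sided p ≈ 0.0347, which is < 0.1, so reject H₀.
There is evidence that advertising spend is associated with monthly sales.

t = 2.139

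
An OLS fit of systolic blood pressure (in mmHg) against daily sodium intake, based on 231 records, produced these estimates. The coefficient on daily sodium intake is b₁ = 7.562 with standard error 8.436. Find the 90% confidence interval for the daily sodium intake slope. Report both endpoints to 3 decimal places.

(-6.370, 21.494)

df = n − 2 = 231 − 2 = 229.
t* = t_{0.05, 229} = 1.651535.
Margin = t* × SE = 1.651535 × 8.436 = 13.93235.
CI: 7.562 ± 13.93235 → (-6.370, 21.494).
With 90% confidence, each one-unit increase in daily sodium intake is associated with a change of between -6.370 and 21.494 mmHg in systolic blood pressure.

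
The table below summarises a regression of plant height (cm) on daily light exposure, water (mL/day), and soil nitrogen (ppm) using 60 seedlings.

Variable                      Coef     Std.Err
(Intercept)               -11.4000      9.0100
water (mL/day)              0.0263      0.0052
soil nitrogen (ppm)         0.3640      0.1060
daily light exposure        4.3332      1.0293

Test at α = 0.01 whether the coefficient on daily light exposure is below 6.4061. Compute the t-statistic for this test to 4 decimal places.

Read off: b = 4.3332, SE = 1.0293 for daily light exposure.
H₀: β₁ = 6.4061 vs H₁: β₁ < 6.4061.
t = (4.3332 − 6.4061) / 1.0293 = -2.0139.
df = n − k − 1 = 60 − 3 − 1 = 56.
One-sided p ≈ 0.0244, which is ≥ 0.01, so fail to reject H₀.
The data do not give significant evidence that the true slope on daily light exposure is below 6.4061 cm per unit, holding the other predictors fixed.

t = -2.0139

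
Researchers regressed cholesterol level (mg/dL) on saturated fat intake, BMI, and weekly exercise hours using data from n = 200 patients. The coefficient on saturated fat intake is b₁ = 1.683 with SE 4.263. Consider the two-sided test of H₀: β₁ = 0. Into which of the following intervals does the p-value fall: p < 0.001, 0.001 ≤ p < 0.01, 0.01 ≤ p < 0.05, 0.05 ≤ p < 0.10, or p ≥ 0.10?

p ≥ 0.10

t = 1.683 / 4.263 = 0.395.
df = n − k − 1 = 200 − 3 − 1 = 196.
Two-sided p = 2·P(T_{196} > |t|) ≈ 0.6934.
So p ≥ 0.10.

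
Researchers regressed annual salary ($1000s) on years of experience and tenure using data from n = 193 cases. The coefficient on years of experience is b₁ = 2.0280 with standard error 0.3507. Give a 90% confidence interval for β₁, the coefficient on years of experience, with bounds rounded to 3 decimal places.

df = n − k − 1 = 193 − 2 − 1 = 190.
t* = t_{0.05, 190} = 1.652913.
Margin = t* × SE = 1.652913 × 0.3507 = 0.57968.
CI: 2.0280 ± 0.57968 → (1.448, 2.608).
With 90% confidence, each one-unit increase in years of experience is associated with a change of between 1.448 and 2.608 $1000s in annual salary, holding the other predictors fixed.

(1.448, 2.608)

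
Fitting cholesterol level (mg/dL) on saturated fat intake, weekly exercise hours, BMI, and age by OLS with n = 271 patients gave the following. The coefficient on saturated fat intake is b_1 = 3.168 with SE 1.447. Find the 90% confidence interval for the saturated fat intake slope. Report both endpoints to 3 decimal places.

(0.780, 5.556)

df = n − k − 1 = 271 − 4 − 1 = 266.
t* = t_{0.05, 266} = 1.650602.
Margin = t* × SE = 1.650602 × 1.447 = 2.38842.
CI: 3.168 ± 2.38842 → (0.780, 5.556).
With 90% confidence, each one-unit increase in saturated fat intake is associated with a change of between 0.780 and 5.556 mg/dL in cholesterol level, holding the other predictors fixed.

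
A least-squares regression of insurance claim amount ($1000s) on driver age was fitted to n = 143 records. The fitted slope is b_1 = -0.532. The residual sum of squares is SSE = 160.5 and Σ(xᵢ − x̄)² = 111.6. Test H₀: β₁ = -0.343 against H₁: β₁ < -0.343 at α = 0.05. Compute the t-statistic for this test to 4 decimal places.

t = -1.8714

MSE = SSE/(n − 2) = 160.5/141 = 1.1383.
SE(b_1) = √(MSE/Sₓₓ) = √(1.1383/111.6) = 0.100994.
t = (-0.532 − (-0.343)) / 0.100994 = -1.8714.
df = n − 2 = 141.
One-sided p ≈ 0.0317, which is < 0.05, so reject H₀.
There is evidence that the true slope on driver age is below -0.343 $1000s per unit.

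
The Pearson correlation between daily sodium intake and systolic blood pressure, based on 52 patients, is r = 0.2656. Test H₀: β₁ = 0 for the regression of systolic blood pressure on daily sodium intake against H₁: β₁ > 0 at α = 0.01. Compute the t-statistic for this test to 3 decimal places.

t = r·√(n − 2)/√(1 − r²) = 0.2656·√50/√0.929457 = 1.948.
df = n − 2 = 50.
One-sided p ≈ 0.0285, which is ≥ 0.01, so fail to reject H₀.
The data do not give significant evidence of a linear association between daily sodium intake and systolic blood pressure.

t = 1.948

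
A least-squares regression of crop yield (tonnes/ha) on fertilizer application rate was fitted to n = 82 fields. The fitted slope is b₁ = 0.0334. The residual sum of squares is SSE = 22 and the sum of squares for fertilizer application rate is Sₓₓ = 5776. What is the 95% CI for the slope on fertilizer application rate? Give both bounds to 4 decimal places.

MSE = SSE/(n − 2) = 22/80 = 0.275.
SE(b₁) = √(MSE/Sₓₓ) = √(0.275/5776) = 0.00690006.
df = n − 2 = 80.
t* = t_{0.025, 80} = 1.990063.
Margin = t* × SE = 1.990063 × 0.00690006 = 0.013732.
CI: 0.0334 ± 0.013732 → (0.0197, 0.0471).
With 95% confidence, each one-unit increase in fertilizer application rate is associated with a change of between 0.0197 and 0.0471 tonnes/ha in crop yield.

(0.0197, 0.0471)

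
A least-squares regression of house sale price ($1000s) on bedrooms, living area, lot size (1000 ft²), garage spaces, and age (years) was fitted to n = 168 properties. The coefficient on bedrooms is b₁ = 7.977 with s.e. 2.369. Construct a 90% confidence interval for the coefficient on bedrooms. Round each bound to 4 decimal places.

(4.0579, 11.8961)

df = n − k − 1 = 168 − 5 − 1 = 162.
t* = t_{0.05, 162} = 1.654314.
Margin = t* × SE = 1.654314 × 2.369 = 3.919070.
CI: 7.977 ± 3.919070 → (4.0579, 11.8961).
With 90% confidence, each one-unit increase in bedrooms is associated with a change of between 4.0579 and 11.8961 $1000s in house sale price, holding the other predictors fixed.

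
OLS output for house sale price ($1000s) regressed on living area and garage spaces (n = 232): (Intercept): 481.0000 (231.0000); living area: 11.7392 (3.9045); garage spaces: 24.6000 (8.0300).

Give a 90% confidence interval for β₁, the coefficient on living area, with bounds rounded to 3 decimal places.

(5.291, 18.188)

Read off: b = 11.7392, SE = 3.9045 for living area.
df = n − k − 1 = 232 − 2 − 1 = 229.
t* = t_{0.05, 229} = 1.651535.
Margin = t* × SE = 1.651535 × 3.9045 = 6.44842.
CI: 11.7392 ± 6.44842 → (5.291, 18.188).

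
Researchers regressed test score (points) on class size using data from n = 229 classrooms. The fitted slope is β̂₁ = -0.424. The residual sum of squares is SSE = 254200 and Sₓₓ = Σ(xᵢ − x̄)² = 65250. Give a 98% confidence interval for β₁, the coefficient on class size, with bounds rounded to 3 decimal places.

MSE = SSE/(n − 2) = 254200/227 = 1119.82.
SE(β̂₁) = √(MSE/Sₓₓ) = √(1119.82/65250) = 0.131004.
df = n − 2 = 227.
t* = t_{0.01, 227} = 2.342887.
Margin = t* × SE = 2.342887 × 0.131004 = 0.30693.
CI: -0.424 ± 0.30693 → (-0.731, -0.117).
With 98% confidence, each one-unit increase in class size is associated with a change of between -0.731 and -0.117 points in test score.

(-0.731, -0.117)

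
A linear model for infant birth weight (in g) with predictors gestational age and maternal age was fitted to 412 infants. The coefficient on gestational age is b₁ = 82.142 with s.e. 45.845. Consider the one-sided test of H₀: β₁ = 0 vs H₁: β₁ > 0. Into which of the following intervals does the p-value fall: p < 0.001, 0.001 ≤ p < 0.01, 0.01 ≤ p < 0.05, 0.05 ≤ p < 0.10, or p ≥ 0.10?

0.01 ≤ p < 0.05

t = 82.142 / 45.845 = 1.792.
df = n − k − 1 = 412 − 2 − 1 = 409.
One-sided p = P(T_{409} > t) ≈ 0.0370.
So 0.01 ≤ p < 0.05.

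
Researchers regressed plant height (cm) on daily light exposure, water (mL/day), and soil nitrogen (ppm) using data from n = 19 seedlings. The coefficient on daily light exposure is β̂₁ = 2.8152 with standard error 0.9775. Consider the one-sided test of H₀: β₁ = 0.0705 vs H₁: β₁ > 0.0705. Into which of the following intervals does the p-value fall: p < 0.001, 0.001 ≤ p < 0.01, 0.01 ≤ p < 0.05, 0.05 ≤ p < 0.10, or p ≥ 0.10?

0.001 ≤ p < 0.01

t = (2.8152 − 0.0705) / 0.9775 = 2.808.
df = n − k − 1 = 19 − 3 − 1 = 15.
One-sided p = P(T_{15} > t) ≈ 0.0066.
So 0.001 ≤ p < 0.01.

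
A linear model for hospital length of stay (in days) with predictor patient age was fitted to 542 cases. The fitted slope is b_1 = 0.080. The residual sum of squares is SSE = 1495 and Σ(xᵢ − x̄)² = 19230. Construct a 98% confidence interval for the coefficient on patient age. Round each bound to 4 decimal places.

MSE = SSE/(n − 2) = 1495/540 = 2.76852.
SE(b_1) = √(MSE/Sₓₓ) = √(2.76852/19230) = 0.0119987.
df = n − 2 = 540.
t* = t_{0.01, 540} = 2.333273.
Margin = t* × SE = 2.333273 × 0.0119987 = 0.027996.
CI: 0.080 ± 0.027996 → (0.0520, 0.1080).
With 98% confidence, each one-unit increase in patient age is associated with a change of between 0.0520 and 0.1080 days in hospital length of stay.

(0.0520, 0.1080)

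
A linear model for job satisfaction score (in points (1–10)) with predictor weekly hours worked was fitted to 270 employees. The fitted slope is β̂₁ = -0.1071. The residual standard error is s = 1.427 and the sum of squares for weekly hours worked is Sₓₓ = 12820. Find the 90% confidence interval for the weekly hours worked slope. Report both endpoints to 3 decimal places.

(-0.128, -0.086)

SE(β̂₁) = s/√Sₓₓ = 1.427/√12820 = 0.0126032.
df = n − 2 = 268.
t* = t_{0.05, 268} = 1.650559.
Margin = t* × SE = 1.650559 × 0.0126032 = 0.02080.
CI: -0.1071 ± 0.02080 → (-0.128, -0.086).
With 90% confidence, each one-unit increase in weekly hours worked is associated with a change of between -0.128 and -0.086 points (1–10) in job satisfaction score.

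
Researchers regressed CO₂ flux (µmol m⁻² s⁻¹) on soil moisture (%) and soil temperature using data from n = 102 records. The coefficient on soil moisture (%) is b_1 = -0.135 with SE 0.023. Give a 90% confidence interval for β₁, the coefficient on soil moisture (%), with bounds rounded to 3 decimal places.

(-0.173, -0.097)

df = n − k − 1 = 102 − 2 − 1 = 99.
t* = t_{0.05, 99} = 1.660391.
Margin = t* × SE = 1.660391 × 0.023 = 0.03819.
CI: -0.135 ± 0.03819 → (-0.173, -0.097).
With 90% confidence, each one-unit increase in soil moisture (%) is associated with a change of between -0.173 and -0.097 µmol m⁻² s⁻¹ in CO₂ flux, holding the other predictors fixed.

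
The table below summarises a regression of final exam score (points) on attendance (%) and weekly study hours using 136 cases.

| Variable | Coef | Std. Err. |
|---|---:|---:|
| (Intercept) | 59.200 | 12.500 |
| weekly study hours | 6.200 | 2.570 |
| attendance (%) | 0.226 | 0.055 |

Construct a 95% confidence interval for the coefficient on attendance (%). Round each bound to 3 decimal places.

(0.117, 0.335)

Read off: b = 0.226, SE = 0.055 for attendance (%).
df = n − k − 1 = 136 − 2 − 1 = 133.
t* = t_{0.025, 133} = 1.977961.
Margin = t* × SE = 1.977961 × 0.055 = 0.10879.
CI: 0.226 ± 0.10879 → (0.117, 0.335).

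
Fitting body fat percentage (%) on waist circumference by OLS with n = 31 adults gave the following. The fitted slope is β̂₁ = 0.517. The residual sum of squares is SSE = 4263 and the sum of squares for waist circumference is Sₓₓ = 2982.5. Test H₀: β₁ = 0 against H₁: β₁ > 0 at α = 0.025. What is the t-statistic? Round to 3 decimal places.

t = 2.329

MSE = SSE/(n − 2) = 4263/29 = 147.
SE(β̂₁) = √(MSE/Sₓₓ) = √(147/2982.5) = 0.222008.
t = 0.517 / 0.222008 = 2.329.
df = n − 2 = 29.
One-sided p ≈ 0.0135, which is < 0.025, so reject H₀.
There is evidence that the true slope on waist circumference is positive.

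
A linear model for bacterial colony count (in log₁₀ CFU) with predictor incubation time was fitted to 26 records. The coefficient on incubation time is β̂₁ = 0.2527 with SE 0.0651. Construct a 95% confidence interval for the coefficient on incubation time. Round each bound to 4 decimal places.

(0.1183, 0.3871)

df = n − 2 = 26 − 2 = 24.
t* = t_{0.025, 24} = 2.063899.
Margin = t* × SE = 2.063899 × 0.0651 = 0.134360.
CI: 0.2527 ± 0.134360 → (0.1183, 0.3871).
With 95% confidence, each one-unit increase in incubation time is associated with a change of between 0.1183 and 0.3871 log₁₀ CFU in bacterial colony count.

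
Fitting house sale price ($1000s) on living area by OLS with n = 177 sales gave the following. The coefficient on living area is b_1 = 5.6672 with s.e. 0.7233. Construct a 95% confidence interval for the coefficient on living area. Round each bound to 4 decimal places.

(4.2397, 7.0947)

df = n − 2 = 177 − 2 = 175.
t* = t_{0.025, 175} = 1.973612.
Margin = t* × SE = 1.973612 × 0.7233 = 1.427514.
CI: 5.6672 ± 1.427514 → (4.2397, 7.0947).
With 95% confidence, each one-unit increase in living area is associated with a change of between 4.2397 and 7.0947 $1000s in house sale price.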